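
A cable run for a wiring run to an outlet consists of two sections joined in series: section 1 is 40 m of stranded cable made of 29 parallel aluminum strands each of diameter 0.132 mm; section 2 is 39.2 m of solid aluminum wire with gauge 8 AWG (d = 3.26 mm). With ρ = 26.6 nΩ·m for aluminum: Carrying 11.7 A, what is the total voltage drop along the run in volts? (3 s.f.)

ρ = 26.6 nΩ·m = 2.66×10^-8 Ω·m
Section 1: A_strand = π(6.6000e-05)² = 1.368e-08 m²; R₁ = ρL/(N·A_s) = (2.66×10^-8)(40)/(29×1.368e-08) = 2.681 Ω
Section 2: A = π(3.26/2 mm)² = π(1.6300e-03 m)² = 8.347e-06 m²
R₂ = (2.66×10^-8)(39.2)/(8.347e-06) = 0.1249 Ω
R = R₁ + R₂ = 2.806 Ω
V = IR = 11.7 × 2.806 = 32.8 V

32.8 V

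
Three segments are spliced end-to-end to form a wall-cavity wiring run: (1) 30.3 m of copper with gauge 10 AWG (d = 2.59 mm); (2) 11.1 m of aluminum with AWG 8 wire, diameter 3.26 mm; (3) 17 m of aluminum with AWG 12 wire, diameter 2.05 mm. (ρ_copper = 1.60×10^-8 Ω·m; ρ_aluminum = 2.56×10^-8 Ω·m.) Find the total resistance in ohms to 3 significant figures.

0.258 Ω

Seg 1: A = π(2.59/2 mm)² = π(1.2950e-03 m)² = 5.269e-06 m²
R_1 = (1.60×10^-8)(30.3)/(5.269e-06) = 0.09202 Ω
Seg 2: A = π(3.26/2 mm)² = π(1.6300e-03 m)² = 8.347e-06 m²
R_2 = (2.56×10^-8)(11.1)/(8.347e-06) = 0.03404 Ω
Seg 3: A = π(2.05/2 mm)² = π(1.0250e-03 m)² = 3.301e-06 m²
R_3 = (2.56×10^-8)(17)/(3.301e-06) = 0.1319 Ω
R_total = R_1 + R_2 + R_3 = 0.258 Ω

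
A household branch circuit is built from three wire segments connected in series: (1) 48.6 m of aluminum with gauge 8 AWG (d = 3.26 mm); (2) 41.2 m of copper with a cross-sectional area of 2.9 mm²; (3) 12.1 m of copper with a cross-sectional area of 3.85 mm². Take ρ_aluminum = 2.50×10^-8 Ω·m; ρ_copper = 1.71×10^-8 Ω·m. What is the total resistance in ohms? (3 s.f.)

0.442 Ω

Seg 1: A = π(3.26/2 mm)² = π(1.6300e-03 m)² = 8.347e-06 m²
R_1 = (2.50×10^-8)(48.6)/(8.347e-06) = 0.1456 Ω
Seg 2: A = 2.9 mm² = 2.900e-06 m²
R_2 = (1.71×10^-8)(41.2)/(2.900e-06) = 0.2429 Ω
Seg 3: A = 3.85 mm² = 3.850e-06 m²
R_3 = (1.71×10^-8)(12.1)/(3.850e-06) = 0.05374 Ω
R_total = R_1 + R_2 + R_3 = 0.442 Ω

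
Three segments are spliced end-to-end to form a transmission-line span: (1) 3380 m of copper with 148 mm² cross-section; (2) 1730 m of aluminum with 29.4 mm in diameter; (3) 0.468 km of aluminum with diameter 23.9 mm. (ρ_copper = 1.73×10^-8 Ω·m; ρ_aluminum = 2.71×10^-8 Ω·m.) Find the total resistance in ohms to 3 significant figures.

0.492 Ω

Seg 1: A = 148 mm² = 1.480e-04 m²
R_1 = (1.73×10^-8)(3380)/(1.480e-04) = 0.3951 Ω
Seg 2: A = π(d/2)² = π(1.4700e-02 m)² = 6.789e-04 m²
R_2 = (2.71×10^-8)(1730)/(6.789e-04) = 0.06906 Ω
Seg 3: A = π(d/2)² = π(1.1950e-02 m)² = 4.486e-04 m²
R_3 = (2.71×10^-8)(468)/(4.486e-04) = 0.02827 Ω
R_total = R_1 + R_2 + R_3 = 0.492 Ω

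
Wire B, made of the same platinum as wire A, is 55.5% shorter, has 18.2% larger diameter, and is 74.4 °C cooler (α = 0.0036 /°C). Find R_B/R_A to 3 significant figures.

0.233

R ∝ ρL/d² with ρ ∝ (1+αΔT), so R_B/R_A = (1 − 55.5/100) × (1 + 18.2/100)⁻² × (1 − 0.0036×74.4)
= 0.445 × 0.7158 × 0.7322 = 0.233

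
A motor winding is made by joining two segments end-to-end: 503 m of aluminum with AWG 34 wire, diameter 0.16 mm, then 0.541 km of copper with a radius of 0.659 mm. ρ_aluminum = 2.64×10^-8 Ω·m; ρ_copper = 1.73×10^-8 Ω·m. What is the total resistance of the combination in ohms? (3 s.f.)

Segment 1: A = π(0.16/2 mm)² = π(8.0000e-05 m)² = 2.011e-08 m²
R₁ = ρL/A = (2.64×10^-8)(503)/(2.011e-08) = 660.5 Ω
Segment 2: A = πr² = π(6.5900e-04 m)² = 1.364e-06 m²
R₂ = (1.73×10^-8)(541)/(1.364e-06) = 6.86 Ω
R = R₁ + R₂ = 667 Ω

667 Ω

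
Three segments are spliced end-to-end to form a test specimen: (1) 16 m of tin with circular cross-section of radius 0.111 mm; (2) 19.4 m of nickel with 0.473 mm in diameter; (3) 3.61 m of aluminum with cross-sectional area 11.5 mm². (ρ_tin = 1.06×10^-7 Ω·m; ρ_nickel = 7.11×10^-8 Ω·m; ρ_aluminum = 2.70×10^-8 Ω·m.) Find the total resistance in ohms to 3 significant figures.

51.7 Ω

Seg 1: A = πr² = π(1.1100e-04 m)² = 3.871e-08 m²
R_1 = (1.06×10^-7)(16)/(3.871e-08) = 43.82 Ω
Seg 2: A = π(d/2)² = π(2.3650e-04 m)² = 1.757e-07 m²
R_2 = (7.11×10^-8)(19.4)/(1.757e-07) = 7.85 Ω
Seg 3: A = 11.5 mm² = 1.150e-05 m²
R_3 = (2.70×10^-8)(3.61)/(1.150e-05) = 0.008476 Ω
R_total = R_1 + R_2 + R_3 = 51.7 Ω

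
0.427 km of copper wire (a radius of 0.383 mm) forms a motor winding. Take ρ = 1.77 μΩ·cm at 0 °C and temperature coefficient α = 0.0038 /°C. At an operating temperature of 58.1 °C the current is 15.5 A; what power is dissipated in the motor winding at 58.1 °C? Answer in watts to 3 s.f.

ρ = 1.77 μΩ·cm = 1.77×10^-8 Ω·m
A = πr² = π(3.8300e-04 m)² = 4.608e-07 m²
R₍0₎ = ρL/A = (1.77×10^-8)(427)/(4.608e-07) = 16.4 Ω
R₍58.1₎ = R₍0₎(1 + αΔT) = 16.4 × (1 + 0.0038×58.1) = 20.02 Ω
P = I²R = (15.5)² × 20.02 = 4810 W

4810 W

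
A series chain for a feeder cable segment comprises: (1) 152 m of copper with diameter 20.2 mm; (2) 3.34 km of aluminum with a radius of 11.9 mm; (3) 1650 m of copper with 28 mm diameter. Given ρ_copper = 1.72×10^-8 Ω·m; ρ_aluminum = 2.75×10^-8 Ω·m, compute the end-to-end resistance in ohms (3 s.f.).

Seg 1: A = π(d/2)² = π(1.0100e-02 m)² = 3.205e-04 m²
R_1 = (1.72×10^-8)(152)/(3.205e-04) = 0.008158 Ω
Seg 2: A = πr² = π(1.1900e-02 m)² = 4.449e-04 m²
R_2 = (2.75×10^-8)(3340)/(4.449e-04) = 0.2065 Ω
Seg 3: A = π(d/2)² = π(1.4000e-02 m)² = 6.158e-04 m²
R_3 = (1.72×10^-8)(1650)/(6.158e-04) = 0.04609 Ω
R_total = R_1 + R_2 + R_3 = 0.261 Ω

0.261 Ω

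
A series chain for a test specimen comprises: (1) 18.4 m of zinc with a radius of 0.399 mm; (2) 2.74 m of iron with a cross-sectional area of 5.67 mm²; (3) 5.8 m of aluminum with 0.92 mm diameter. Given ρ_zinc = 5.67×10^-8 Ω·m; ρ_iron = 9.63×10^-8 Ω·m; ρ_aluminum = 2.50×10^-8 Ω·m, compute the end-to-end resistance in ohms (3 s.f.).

2.35 Ω

Seg 1: A = πr² = π(3.9900e-04 m)² = 5.001e-07 m²
R_1 = (5.67×10^-8)(18.4)/(5.001e-07) = 2.086 Ω
Seg 2: A = 5.67 mm² = 5.670e-06 m²
R_2 = (9.63×10^-8)(2.74)/(5.670e-06) = 0.04654 Ω
Seg 3: A = π(d/2)² = π(4.6000e-04 m)² = 6.648e-07 m²
R_3 = (2.50×10^-8)(5.8)/(6.648e-07) = 0.2181 Ω
R_total = R_1 + R_2 + R_3 = 2.35 Ω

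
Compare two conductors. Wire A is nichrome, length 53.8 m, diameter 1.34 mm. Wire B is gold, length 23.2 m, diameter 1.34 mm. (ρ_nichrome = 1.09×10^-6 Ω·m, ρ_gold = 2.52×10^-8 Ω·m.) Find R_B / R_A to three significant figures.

0.00997

R ∝ ρL/d², so R_B/R_A = (ρ_B/ρ_A) × (L_B/L_A)
= (2.52×10^-8/1.09×10^-6) × (23.2/53.8) = 0.00997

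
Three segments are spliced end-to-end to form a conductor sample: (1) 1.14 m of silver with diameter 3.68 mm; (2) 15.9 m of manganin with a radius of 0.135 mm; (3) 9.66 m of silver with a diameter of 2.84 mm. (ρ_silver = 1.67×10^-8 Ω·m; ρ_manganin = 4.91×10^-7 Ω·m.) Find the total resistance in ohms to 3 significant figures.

Seg 1: A = π(d/2)² = π(1.8400e-03 m)² = 1.064e-05 m²
R_1 = (1.67×10^-8)(1.14)/(1.064e-05) = 0.00179 Ω
Seg 2: A = πr² = π(1.3500e-04 m)² = 5.726e-08 m²
R_2 = (4.91×10^-7)(15.9)/(5.726e-08) = 136.4 Ω
Seg 3: A = π(d/2)² = π(1.4200e-03 m)² = 6.335e-06 m²
R_3 = (1.67×10^-8)(9.66)/(6.335e-06) = 0.02547 Ω
R_total = R_1 + R_2 + R_3 = 136 Ω

136 Ω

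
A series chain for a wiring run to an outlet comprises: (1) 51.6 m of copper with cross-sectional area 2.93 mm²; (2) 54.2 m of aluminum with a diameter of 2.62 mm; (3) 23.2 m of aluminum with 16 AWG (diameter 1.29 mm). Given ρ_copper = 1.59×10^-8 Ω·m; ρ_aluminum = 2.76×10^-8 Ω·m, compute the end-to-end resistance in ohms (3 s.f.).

Seg 1: A = 2.93 mm² = 2.930e-06 m²
R_1 = (1.59×10^-8)(51.6)/(2.930e-06) = 0.28 Ω
Seg 2: A = π(d/2)² = π(1.3100e-03 m)² = 5.391e-06 m²
R_2 = (2.76×10^-8)(54.2)/(5.391e-06) = 0.2775 Ω
Seg 3: A = π(1.29/2 mm)² = π(6.4500e-04 m)² = 1.307e-06 m²
R_3 = (2.76×10^-8)(23.2)/(1.307e-06) = 0.4899 Ω
R_total = R_1 + R_2 + R_3 = 1.05 Ω

1.05 Ω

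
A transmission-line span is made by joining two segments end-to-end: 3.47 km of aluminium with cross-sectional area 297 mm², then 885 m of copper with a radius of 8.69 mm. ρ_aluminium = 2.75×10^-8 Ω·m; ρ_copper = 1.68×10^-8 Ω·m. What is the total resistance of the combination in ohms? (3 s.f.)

0.384 Ω

Segment 1: A = 297 mm² = 2.970e-04 m²
R₁ = ρL/A = (2.75×10^-8)(3470)/(2.970e-04) = 0.3213 Ω
Segment 2: A = πr² = π(8.6900e-03 m)² = 2.372e-04 m²
R₂ = (1.68×10^-8)(885)/(2.372e-04) = 0.06267 Ω
R = R₁ + R₂ = 0.384 Ω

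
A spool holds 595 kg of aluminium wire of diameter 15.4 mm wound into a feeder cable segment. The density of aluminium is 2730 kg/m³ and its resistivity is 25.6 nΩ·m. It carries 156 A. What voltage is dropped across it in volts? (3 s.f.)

25.1 V

ρ = 25.6 nΩ·m = 2.56×10^-8 Ω·m
A = π(d/2)² = π(7.7000e-03 m)² = 1.8627e-04 m²
L = m/(density·A) = 595/(2730×1.8627e-04) = 1170 m
R = ρL/A = (2.56×10^-8)(1170)/(1.8627e-04) = 0.1608 Ω
V = IR = 156 × 0.1608 = 25.1 V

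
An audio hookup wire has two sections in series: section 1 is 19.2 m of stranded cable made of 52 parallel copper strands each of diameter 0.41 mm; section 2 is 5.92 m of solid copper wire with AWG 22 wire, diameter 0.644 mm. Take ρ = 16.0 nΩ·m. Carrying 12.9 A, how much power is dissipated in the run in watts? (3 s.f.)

55.8 W

ρ = 16.0 nΩ·m = 1.60×10^-8 Ω·m
Section 1: A_strand = π(2.0500e-04)² = 1.320e-07 m²; R₁ = ρL/(N·A_s) = (1.60×10^-8)(19.2)/(52×1.320e-07) = 0.04475 Ω
Section 2: A = π(0.644/2 mm)² = π(3.2200e-04 m)² = 3.257e-07 m²
R₂ = (1.60×10^-8)(5.92)/(3.257e-07) = 0.2908 Ω
R = R₁ + R₂ = 0.3355 Ω
P = I²R = (12.9)² × 0.3355 = 55.8 W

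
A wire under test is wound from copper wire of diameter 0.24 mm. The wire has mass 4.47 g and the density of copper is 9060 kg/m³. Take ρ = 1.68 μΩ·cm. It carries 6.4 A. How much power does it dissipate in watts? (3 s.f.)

ρ = 1.68 μΩ·cm = 1.68×10^-8 Ω·m
A = π(d/2)² = π(1.2000e-04 m)² = 4.5239e-08 m²
L = m/(density·A) = 0.00447/(9060×4.5239e-08) = 10.91 m
R = ρL/A = (1.68×10^-8)(10.91)/(4.5239e-08) = 4.05 Ω
P = I²R = (6.4)² × 4.05 = 166 W

166 W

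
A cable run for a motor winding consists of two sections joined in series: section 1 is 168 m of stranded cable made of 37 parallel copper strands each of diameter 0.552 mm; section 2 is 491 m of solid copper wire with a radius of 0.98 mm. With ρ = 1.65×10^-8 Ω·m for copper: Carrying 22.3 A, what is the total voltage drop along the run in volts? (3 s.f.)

66.9 V

Section 1: A_strand = π(2.7600e-04)² = 2.393e-07 m²; R₁ = ρL/(N·A_s) = (1.65×10^-8)(168)/(37×2.393e-07) = 0.3131 Ω
Section 2: A = πr² = π(9.8000e-04 m)² = 3.017e-06 m²
R₂ = (1.65×10^-8)(491)/(3.017e-06) = 2.685 Ω
R = R₁ + R₂ = 2.998 Ω
V = IR = 22.3 × 2.998 = 66.9 V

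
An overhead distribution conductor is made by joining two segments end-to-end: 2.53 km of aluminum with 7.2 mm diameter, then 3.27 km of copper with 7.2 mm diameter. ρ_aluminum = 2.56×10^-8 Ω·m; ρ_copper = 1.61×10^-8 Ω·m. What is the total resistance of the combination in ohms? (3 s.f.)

Segment 1: A = π(d/2)² = π(3.6000e-03 m)² = 4.072e-05 m²
R₁ = ρL/A = (2.56×10^-8)(2530)/(4.072e-05) = 1.591 Ω
R₂ = (1.61×10^-8)(3270)/(4.072e-05) = 1.293 Ω
R = R₁ + R₂ = 2.88 Ω

2.88 Ω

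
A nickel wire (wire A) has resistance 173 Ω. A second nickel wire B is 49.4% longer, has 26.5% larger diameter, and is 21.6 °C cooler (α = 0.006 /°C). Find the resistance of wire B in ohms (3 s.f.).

141 Ω

R ∝ ρL/d² with ρ ∝ (1+αΔT), so R_B/R_A = (1 + 49.4/100) × (1 + 26.5/100)⁻² × (1 − 0.006×21.6)
= 1.494 × 0.6249 × 0.8704 = 0.8126
R_B = 0.8126 × 173 = 141 Ω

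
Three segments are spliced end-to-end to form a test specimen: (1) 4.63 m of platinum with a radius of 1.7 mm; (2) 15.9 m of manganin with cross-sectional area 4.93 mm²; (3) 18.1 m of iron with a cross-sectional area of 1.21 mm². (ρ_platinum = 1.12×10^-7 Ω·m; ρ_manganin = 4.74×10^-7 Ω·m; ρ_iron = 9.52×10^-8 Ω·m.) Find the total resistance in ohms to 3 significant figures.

Seg 1: A = πr² = π(1.7000e-03 m)² = 9.079e-06 m²
R_1 = (1.12×10^-7)(4.63)/(9.079e-06) = 0.05712 Ω
Seg 2: A = 4.93 mm² = 4.930e-06 m²
R_2 = (4.74×10^-7)(15.9)/(4.930e-06) = 1.529 Ω
Seg 3: A = 1.21 mm² = 1.210e-06 m²
R_3 = (9.52×10^-8)(18.1)/(1.210e-06) = 1.424 Ω
R_total = R_1 + R_2 + R_3 = 3.01 Ω

3.01 Ω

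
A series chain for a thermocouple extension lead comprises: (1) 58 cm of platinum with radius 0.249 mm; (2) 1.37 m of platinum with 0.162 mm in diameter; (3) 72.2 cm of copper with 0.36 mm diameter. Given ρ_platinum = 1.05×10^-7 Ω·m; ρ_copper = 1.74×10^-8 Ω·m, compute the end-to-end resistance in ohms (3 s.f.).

Seg 1: A = πr² = π(2.4900e-04 m)² = 1.948e-07 m²
R_1 = (1.05×10^-7)(0.58)/(1.948e-07) = 0.3127 Ω
Seg 2: A = π(d/2)² = π(8.1000e-05 m)² = 2.061e-08 m²
R_2 = (1.05×10^-7)(1.37)/(2.061e-08) = 6.979 Ω
Seg 3: A = π(d/2)² = π(1.8000e-04 m)² = 1.018e-07 m²
R_3 = (1.74×10^-8)(0.722)/(1.018e-07) = 0.1234 Ω
R_total = R_1 + R_2 + R_3 = 7.42 Ω

7.42 Ω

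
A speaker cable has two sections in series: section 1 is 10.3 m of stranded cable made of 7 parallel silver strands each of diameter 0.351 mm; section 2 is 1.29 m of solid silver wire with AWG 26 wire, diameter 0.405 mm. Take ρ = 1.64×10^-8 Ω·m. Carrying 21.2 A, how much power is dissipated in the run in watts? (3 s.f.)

186 W

Section 1: A_strand = π(1.7550e-04)² = 9.676e-08 m²; R₁ = ρL/(N·A_s) = (1.64×10^-8)(10.3)/(7×9.676e-08) = 0.2494 Ω
Section 2: A = π(0.405/2 mm)² = π(2.0250e-04 m)² = 1.288e-07 m²
R₂ = (1.64×10^-8)(1.29)/(1.288e-07) = 0.1642 Ω
R = R₁ + R₂ = 0.4136 Ω
P = I²R = (21.2)² × 0.4136 = 186 W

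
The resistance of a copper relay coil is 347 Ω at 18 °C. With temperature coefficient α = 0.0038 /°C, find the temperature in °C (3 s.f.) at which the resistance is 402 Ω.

R = R₀(1 + α(T − T₀)) ⇒ T = T₀ + (R/R₀ − 1)/α
T = 18 + (402/347 − 1)/0.0038 = 18 + (0.1585)/0.0038 = 59.7 °C

59.7 °C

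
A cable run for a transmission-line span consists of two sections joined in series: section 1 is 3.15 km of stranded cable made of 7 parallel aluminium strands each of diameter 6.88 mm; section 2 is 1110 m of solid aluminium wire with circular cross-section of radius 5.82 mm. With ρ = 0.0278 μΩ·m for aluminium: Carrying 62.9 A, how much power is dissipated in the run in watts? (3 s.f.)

2480 W

ρ = 0.0278 μΩ·m = 2.78×10^-8 Ω·m
Section 1: A_strand = π(3.4400e-03)² = 3.718e-05 m²; R₁ = ρL/(N·A_s) = (2.78×10^-8)(3150)/(7×3.718e-05) = 0.3365 Ω
Section 2: A = πr² = π(5.8200e-03 m)² = 1.064e-04 m²
R₂ = (2.78×10^-8)(1110)/(1.064e-04) = 0.29 Ω
R = R₁ + R₂ = 0.6265 Ω
P = I²R = (62.9)² × 0.6265 = 2480 W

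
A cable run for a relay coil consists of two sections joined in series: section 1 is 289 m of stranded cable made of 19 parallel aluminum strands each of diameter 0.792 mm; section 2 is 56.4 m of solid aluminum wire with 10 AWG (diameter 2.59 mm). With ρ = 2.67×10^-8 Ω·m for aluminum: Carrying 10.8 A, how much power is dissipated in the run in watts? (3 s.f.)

129 W

Section 1: A_strand = π(3.9600e-04)² = 4.927e-07 m²; R₁ = ρL/(N·A_s) = (2.67×10^-8)(289)/(19×4.927e-07) = 0.8244 Ω
Section 2: A = π(2.59/2 mm)² = π(1.2950e-03 m)² = 5.269e-06 m²
R₂ = (2.67×10^-8)(56.4)/(5.269e-06) = 0.2858 Ω
R = R₁ + R₂ = 1.11 Ω
P = I²R = (10.8)² × 1.11 = 129 W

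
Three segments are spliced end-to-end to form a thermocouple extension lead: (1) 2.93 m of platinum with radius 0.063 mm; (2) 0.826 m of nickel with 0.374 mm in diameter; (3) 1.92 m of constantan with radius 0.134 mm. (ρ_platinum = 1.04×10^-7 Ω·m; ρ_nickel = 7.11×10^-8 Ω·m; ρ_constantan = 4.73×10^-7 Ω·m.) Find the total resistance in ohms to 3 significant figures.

41.1 Ω

Seg 1: A = πr² = π(6.3000e-05 m)² = 1.247e-08 m²
R_1 = (1.04×10^-7)(2.93)/(1.247e-08) = 24.44 Ω
Seg 2: A = π(d/2)² = π(1.8700e-04 m)² = 1.099e-07 m²
R_2 = (7.11×10^-8)(0.826)/(1.099e-07) = 0.5346 Ω
Seg 3: A = πr² = π(1.3400e-04 m)² = 5.641e-08 m²
R_3 = (4.73×10^-7)(1.92)/(5.641e-08) = 16.1 Ω
R_total = R_1 + R_2 + R_3 = 41.1 Ω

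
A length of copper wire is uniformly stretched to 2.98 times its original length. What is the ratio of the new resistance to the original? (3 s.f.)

8.88

Volume constant ⇒ A' = A/k with k = 2.98. R' = ρ(kL)/(A/k) = k²R.
Factor = 8.88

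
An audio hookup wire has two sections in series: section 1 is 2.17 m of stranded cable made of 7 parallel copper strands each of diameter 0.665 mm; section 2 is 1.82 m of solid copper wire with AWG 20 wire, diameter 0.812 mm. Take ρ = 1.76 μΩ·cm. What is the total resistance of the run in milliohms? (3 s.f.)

77.6 mΩ

ρ = 1.76 μΩ·cm = 1.76×10^-8 Ω·m
Section 1: A_strand = π(3.3250e-04)² = 3.473e-07 m²; R₁ = ρL/(N·A_s) = (1.76×10^-8)(2.17)/(7×3.473e-07) = 0.01571 Ω
Section 2: A = π(0.812/2 mm)² = π(4.0600e-04 m)² = 5.178e-07 m²
R₂ = (1.76×10^-8)(1.82)/(5.178e-07) = 0.06186 Ω
R = R₁ + R₂ = 77.6 mΩ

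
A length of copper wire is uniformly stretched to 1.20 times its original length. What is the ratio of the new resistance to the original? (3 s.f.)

Volume constant ⇒ A' = A/k with k = 1.2. R' = ρ(kL)/(A/k) = k²R.
Factor = 1.44

1.44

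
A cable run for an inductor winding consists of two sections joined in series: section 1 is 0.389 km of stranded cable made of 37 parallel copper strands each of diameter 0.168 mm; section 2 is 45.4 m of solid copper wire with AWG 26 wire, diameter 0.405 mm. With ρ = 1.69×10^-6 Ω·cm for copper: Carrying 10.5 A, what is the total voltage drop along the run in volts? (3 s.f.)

ρ = 1.69×10^-6 Ω·cm = 1.69×10^-8 Ω·m
Section 1: A_strand = π(8.4000e-05)² = 2.217e-08 m²; R₁ = ρL/(N·A_s) = (1.69×10^-8)(389)/(37×2.217e-08) = 8.015 Ω
Section 2: A = π(0.405/2 mm)² = π(2.0250e-04 m)² = 1.288e-07 m²
R₂ = (1.69×10^-8)(45.4)/(1.288e-07) = 5.956 Ω
R = R₁ + R₂ = 13.97 Ω
V = IR = 10.5 × 13.97 = 147 V

147 V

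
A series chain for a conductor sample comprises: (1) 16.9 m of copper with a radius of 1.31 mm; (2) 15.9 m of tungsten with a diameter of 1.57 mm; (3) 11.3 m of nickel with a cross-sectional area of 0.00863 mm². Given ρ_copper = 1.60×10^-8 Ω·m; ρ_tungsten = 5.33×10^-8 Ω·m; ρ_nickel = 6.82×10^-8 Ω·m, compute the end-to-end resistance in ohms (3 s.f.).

Seg 1: A = πr² = π(1.3100e-03 m)² = 5.391e-06 m²
R_1 = (1.60×10^-8)(16.9)/(5.391e-06) = 0.05015 Ω
Seg 2: A = π(d/2)² = π(7.8500e-04 m)² = 1.936e-06 m²
R_2 = (5.33×10^-8)(15.9)/(1.936e-06) = 0.4378 Ω
Seg 3: A = 0.00863 mm² = 8.630e-09 m²
R_3 = (6.82×10^-8)(11.3)/(8.630e-09) = 89.3 Ω
R_total = R_1 + R_2 + R_3 = 89.8 Ω

89.8 Ω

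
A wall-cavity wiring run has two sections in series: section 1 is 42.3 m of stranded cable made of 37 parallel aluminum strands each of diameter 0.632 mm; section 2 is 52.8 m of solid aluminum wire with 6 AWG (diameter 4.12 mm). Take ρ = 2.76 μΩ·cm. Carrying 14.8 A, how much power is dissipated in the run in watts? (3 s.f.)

ρ = 2.76 μΩ·cm = 2.76×10^-8 Ω·m
Section 1: A_strand = π(3.1600e-04)² = 3.137e-07 m²; R₁ = ρL/(N·A_s) = (2.76×10^-8)(42.3)/(37×3.137e-07) = 0.1006 Ω
Section 2: A = π(4.12/2 mm)² = π(2.0600e-03 m)² = 1.333e-05 m²
R₂ = (2.76×10^-8)(52.8)/(1.333e-05) = 0.1093 Ω
R = R₁ + R₂ = 0.2099 Ω
P = I²R = (14.8)² × 0.2099 = 46.0 W

46.0 W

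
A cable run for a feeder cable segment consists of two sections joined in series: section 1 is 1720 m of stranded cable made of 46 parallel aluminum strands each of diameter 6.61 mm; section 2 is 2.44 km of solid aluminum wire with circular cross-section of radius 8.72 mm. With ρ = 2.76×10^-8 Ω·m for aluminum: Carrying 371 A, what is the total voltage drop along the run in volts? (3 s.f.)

Section 1: A_strand = π(3.3050e-03)² = 3.432e-05 m²; R₁ = ρL/(N·A_s) = (2.76×10^-8)(1720)/(46×3.432e-05) = 0.03007 Ω
Section 2: A = πr² = π(8.7200e-03 m)² = 2.389e-04 m²
R₂ = (2.76×10^-8)(2440)/(2.389e-04) = 0.2819 Ω
R = R₁ + R₂ = 0.312 Ω
V = IR = 371 × 0.312 = 116 V

116 V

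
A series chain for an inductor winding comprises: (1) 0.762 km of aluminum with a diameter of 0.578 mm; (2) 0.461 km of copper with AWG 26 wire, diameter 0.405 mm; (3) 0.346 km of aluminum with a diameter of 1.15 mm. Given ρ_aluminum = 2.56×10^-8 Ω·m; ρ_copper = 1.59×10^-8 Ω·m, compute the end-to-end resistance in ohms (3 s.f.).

Seg 1: A = π(d/2)² = π(2.8900e-04 m)² = 2.624e-07 m²
R_1 = (2.56×10^-8)(762)/(2.624e-07) = 74.34 Ω
Seg 2: A = π(0.405/2 mm)² = π(2.0250e-04 m)² = 1.288e-07 m²
R_2 = (1.59×10^-8)(461)/(1.288e-07) = 56.9 Ω
Seg 3: A = π(d/2)² = π(5.7500e-04 m)² = 1.039e-06 m²
R_3 = (2.56×10^-8)(346)/(1.039e-06) = 8.528 Ω
R_total = R_1 + R_2 + R_3 = 140 Ω

140 Ω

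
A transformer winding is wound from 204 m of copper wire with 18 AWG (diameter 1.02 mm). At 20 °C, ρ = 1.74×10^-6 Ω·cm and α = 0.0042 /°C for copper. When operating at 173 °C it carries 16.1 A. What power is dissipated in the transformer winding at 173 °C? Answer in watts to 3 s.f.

1850 W

ρ = 1.74×10^-6 Ω·cm = 1.74×10^-8 Ω·m
A = π(1.02/2 mm)² = π(5.1000e-04 m)² = 8.171e-07 m²
R₍20₎ = ρL/A = (1.74×10^-8)(204)/(8.171e-07) = 4.344 Ω
R₍173₎ = R₍20₎(1 + αΔT) = 4.344 × (1 + 0.0042×153) = 7.135 Ω
P = I²R = (16.1)² × 7.135 = 1850 W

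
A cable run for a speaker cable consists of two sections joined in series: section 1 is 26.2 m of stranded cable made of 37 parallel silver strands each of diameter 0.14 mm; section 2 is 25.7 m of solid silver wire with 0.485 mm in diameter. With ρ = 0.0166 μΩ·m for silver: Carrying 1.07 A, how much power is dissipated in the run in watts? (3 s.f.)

ρ = 0.0166 μΩ·m = 1.66×10^-8 Ω·m
Section 1: A_strand = π(7.0000e-05)² = 1.539e-08 m²; R₁ = ρL/(N·A_s) = (1.66×10^-8)(26.2)/(37×1.539e-08) = 0.7636 Ω
Section 2: A = π(d/2)² = π(2.4250e-04 m)² = 1.847e-07 m²
R₂ = (1.66×10^-8)(25.7)/(1.847e-07) = 2.309 Ω
R = R₁ + R₂ = 3.073 Ω
P = I²R = (1.07)² × 3.073 = 3.52 W

3.52 W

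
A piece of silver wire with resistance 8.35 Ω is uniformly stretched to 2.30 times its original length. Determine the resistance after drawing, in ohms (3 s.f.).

Volume constant ⇒ A' = A/k with k = 2.3. R' = ρ(kL)/(A/k) = k²R.
R' = 5.29 × 8.35 = 44.2 Ω

44.2 Ω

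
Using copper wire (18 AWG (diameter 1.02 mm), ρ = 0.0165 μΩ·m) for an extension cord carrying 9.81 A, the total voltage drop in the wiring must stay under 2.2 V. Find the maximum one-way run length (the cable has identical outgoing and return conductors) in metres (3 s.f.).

5.55 m

ρ = 0.0165 μΩ·m = 1.65×10^-8 Ω·m
A = π(1.02/2 mm)² = π(5.1000e-04 m)² = 8.171e-07 m²
L_max = V_max·A/(2·ρI) = (2.2)(8.171e-07)/(2×1.65×10^-8×9.81) = 5.55 m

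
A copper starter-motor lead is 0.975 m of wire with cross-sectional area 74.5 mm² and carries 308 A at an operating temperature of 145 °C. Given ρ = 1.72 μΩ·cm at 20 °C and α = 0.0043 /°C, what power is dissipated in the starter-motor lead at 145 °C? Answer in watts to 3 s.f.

ρ = 1.72 μΩ·cm = 1.72×10^-8 Ω·m
A = 74.5 mm² = 7.450e-05 m²
R₍20₎ = ρL/A = (1.72×10^-8)(0.975)/(7.450e-05) = 2.251×10^-4 Ω
R₍145₎ = R₍20₎(1 + αΔT) = 2.251×10^-4 × (1 + 0.0043×125) = 3.461×10^-4 Ω
P = I²R = (308)² × 3.461×10^-4 = 32.8 W

32.8 W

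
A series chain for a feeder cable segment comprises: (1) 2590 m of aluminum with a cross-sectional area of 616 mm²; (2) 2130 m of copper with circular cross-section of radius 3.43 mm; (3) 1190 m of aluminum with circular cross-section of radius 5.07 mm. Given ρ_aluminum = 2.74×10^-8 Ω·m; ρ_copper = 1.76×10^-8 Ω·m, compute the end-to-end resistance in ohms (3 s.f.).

Seg 1: A = 616 mm² = 6.160e-04 m²
R_1 = (2.74×10^-8)(2590)/(6.160e-04) = 0.1152 Ω
Seg 2: A = πr² = π(3.4300e-03 m)² = 3.696e-05 m²
R_2 = (1.76×10^-8)(2130)/(3.696e-05) = 1.014 Ω
Seg 3: A = πr² = π(5.0700e-03 m)² = 8.075e-05 m²
R_3 = (2.74×10^-8)(1190)/(8.075e-05) = 0.4038 Ω
R_total = R_1 + R_2 + R_3 = 1.53 Ω

1.53 Ω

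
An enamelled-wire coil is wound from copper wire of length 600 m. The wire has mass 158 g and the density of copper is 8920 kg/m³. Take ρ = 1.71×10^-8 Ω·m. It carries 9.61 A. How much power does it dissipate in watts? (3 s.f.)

A = m/(density·L) = 0.158/(8920×600) = 2.9522e-08 m²
R = ρL/A = (1.71×10^-8)(600)/(2.9522e-08) = 347.5 Ω
P = I²R = (9.61)² × 347.5 = 32100 W

32100 W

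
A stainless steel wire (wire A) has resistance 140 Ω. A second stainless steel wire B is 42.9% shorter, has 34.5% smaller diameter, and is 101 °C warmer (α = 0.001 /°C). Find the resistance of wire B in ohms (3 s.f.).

R ∝ ρL/d² with ρ ∝ (1+αΔT), so R_B/R_A = (1 − 42.9/100) × (1 − 34.5/100)⁻² × (1 + 0.001×101)
= 0.571 × 2.331 × 1.101 = 1.465
R_B = 1.465 × 140 = 205 Ω

205 Ω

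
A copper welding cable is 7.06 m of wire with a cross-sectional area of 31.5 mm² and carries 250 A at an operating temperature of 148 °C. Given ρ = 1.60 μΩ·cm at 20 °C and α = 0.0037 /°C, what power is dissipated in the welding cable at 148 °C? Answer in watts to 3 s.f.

ρ = 1.60 μΩ·cm = 1.60×10^-8 Ω·m
A = 31.5 mm² = 3.150e-05 m²
R₍20₎ = ρL/A = (1.60×10^-8)(7.06)/(3.150e-05) = 0.003586 Ω
R₍148₎ = R₍20₎(1 + αΔT) = 0.003586 × (1 + 0.0037×128) = 0.005284 Ω
P = I²R = (250)² × 0.005284 = 330 W

330 W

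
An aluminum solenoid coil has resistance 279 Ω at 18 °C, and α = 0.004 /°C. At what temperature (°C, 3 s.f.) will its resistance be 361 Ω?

91.5 °C

R = R₀(1 + α(T − T₀)) ⇒ T = T₀ + (R/R₀ − 1)/α
T = 18 + (361/279 − 1)/0.004 = 18 + (0.2939)/0.004 = 91.5 °C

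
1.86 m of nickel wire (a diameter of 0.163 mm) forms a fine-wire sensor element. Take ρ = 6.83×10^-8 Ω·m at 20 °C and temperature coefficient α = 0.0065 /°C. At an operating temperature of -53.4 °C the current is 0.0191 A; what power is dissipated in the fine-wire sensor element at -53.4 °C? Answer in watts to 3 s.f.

0.00116 W

A = π(d/2)² = π(8.1500e-05 m)² = 2.087e-08 m²
R₍20₎ = ρL/A = (6.83×10^-8)(1.86)/(2.087e-08) = 6.088 Ω
R₍-53.4₎ = R₍20₎(1 + αΔT) = 6.088 × (1 + 0.0065×-73.4) = 3.183 Ω
P = I²R = (0.0191)² × 3.183 = 0.00116 W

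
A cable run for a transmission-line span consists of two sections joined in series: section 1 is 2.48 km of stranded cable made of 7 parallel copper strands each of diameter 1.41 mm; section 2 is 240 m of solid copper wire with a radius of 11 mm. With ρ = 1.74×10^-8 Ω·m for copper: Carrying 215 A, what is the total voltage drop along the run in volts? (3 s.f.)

Section 1: A_strand = π(7.0500e-04)² = 1.561e-06 m²; R₁ = ρL/(N·A_s) = (1.74×10^-8)(2480)/(7×1.561e-06) = 3.948 Ω
Section 2: A = πr² = π(1.1000e-02 m)² = 3.801e-04 m²
R₂ = (1.74×10^-8)(240)/(3.801e-04) = 0.01099 Ω
R = R₁ + R₂ = 3.959 Ω
V = IR = 215 × 3.959 = 851 V

851 V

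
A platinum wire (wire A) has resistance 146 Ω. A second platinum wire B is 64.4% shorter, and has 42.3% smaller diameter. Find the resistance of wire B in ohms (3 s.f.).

R ∝ L/d², so R_B/R_A = (1 − 64.4/100) × (1 − 42.3/100)⁻²
= 0.356 × 3.004 = 1.069
R_B = 1.069 × 146 = 156 Ω

156 Ω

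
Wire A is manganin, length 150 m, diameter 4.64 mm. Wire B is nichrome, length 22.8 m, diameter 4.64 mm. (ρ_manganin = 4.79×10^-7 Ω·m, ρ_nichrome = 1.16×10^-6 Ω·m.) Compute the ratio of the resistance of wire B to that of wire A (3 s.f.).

0.368

R ∝ ρL/d², so R_B/R_A = (ρ_B/ρ_A) × (L_B/L_A)
= (1.16×10^-6/4.79×10^-7) × (22.8/150) = 0.368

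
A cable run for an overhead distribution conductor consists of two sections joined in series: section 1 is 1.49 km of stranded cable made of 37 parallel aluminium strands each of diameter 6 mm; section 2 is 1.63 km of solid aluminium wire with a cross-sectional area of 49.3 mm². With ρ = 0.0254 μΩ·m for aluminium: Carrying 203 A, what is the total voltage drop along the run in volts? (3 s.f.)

178 V

ρ = 0.0254 μΩ·m = 2.54×10^-8 Ω·m
Section 1: A_strand = π(3.0000e-03)² = 2.827e-05 m²; R₁ = ρL/(N·A_s) = (2.54×10^-8)(1490)/(37×2.827e-05) = 0.03618 Ω
Section 2: A = 49.3 mm² = 4.930e-05 m²
R₂ = (2.54×10^-8)(1630)/(4.930e-05) = 0.8398 Ω
R = R₁ + R₂ = 0.876 Ω
V = IR = 203 × 0.876 = 178 V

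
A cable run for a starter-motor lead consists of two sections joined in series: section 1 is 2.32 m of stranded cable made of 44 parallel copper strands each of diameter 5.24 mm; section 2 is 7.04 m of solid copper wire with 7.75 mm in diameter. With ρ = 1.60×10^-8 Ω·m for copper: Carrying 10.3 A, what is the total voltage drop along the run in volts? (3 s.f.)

Section 1: A_strand = π(2.6200e-03)² = 2.157e-05 m²; R₁ = ρL/(N·A_s) = (1.60×10^-8)(2.32)/(44×2.157e-05) = 3.912×10^-5 Ω
Section 2: A = π(d/2)² = π(3.8750e-03 m)² = 4.717e-05 m²
R₂ = (1.60×10^-8)(7.04)/(4.717e-05) = 0.002388 Ω
R = R₁ + R₂ = 0.002427 Ω
V = IR = 10.3 × 0.002427 = 0.0250 V

0.0250 V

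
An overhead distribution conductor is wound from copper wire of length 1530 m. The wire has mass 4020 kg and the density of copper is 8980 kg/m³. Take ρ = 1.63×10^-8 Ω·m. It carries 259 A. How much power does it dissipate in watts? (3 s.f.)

A = m/(density·L) = 4020/(8980×1530) = 2.9259e-04 m²
R = ρL/A = (1.63×10^-8)(1530)/(2.9259e-04) = 0.08524 Ω
P = I²R = (259)² × 0.08524 = 5720 W

5720 W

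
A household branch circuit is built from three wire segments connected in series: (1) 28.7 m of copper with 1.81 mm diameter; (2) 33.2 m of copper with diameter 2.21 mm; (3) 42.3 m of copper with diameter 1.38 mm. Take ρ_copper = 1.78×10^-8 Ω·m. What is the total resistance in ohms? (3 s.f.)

0.856 Ω

Seg 1: A = π(d/2)² = π(9.0500e-04 m)² = 2.573e-06 m²
R_1 = (1.78×10^-8)(28.7)/(2.573e-06) = 0.1985 Ω
Seg 2: A = π(d/2)² = π(1.1050e-03 m)² = 3.836e-06 m²
R_2 = (1.78×10^-8)(33.2)/(3.836e-06) = 0.1541 Ω
Seg 3: A = π(d/2)² = π(6.9000e-04 m)² = 1.496e-06 m²
R_3 = (1.78×10^-8)(42.3)/(1.496e-06) = 0.5034 Ω
R_total = R_1 + R_2 + R_3 = 0.856 Ω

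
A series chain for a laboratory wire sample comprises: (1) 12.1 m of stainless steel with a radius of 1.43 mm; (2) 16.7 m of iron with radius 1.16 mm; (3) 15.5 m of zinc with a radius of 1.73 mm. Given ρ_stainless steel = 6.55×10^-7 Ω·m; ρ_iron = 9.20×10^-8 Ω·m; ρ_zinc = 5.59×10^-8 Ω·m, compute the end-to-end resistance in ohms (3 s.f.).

1.69 Ω

Seg 1: A = πr² = π(1.4300e-03 m)² = 6.424e-06 m²
R_1 = (6.55×10^-7)(12.1)/(6.424e-06) = 1.234 Ω
Seg 2: A = πr² = π(1.1600e-03 m)² = 4.227e-06 m²
R_2 = (9.20×10^-8)(16.7)/(4.227e-06) = 0.3634 Ω
Seg 3: A = πr² = π(1.7300e-03 m)² = 9.402e-06 m²
R_3 = (5.59×10^-8)(15.5)/(9.402e-06) = 0.09215 Ω
R_total = R_1 + R_2 + R_3 = 1.69 Ω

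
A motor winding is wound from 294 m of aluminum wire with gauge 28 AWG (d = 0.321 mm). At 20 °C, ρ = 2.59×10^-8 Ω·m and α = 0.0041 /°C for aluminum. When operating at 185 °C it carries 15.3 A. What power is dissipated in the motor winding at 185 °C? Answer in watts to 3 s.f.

36900 W

A = π(0.321/2 mm)² = π(1.6050e-04 m)² = 8.093e-08 m²
R₍20₎ = ρL/A = (2.59×10^-8)(294)/(8.093e-08) = 94.09 Ω
R₍185₎ = R₍20₎(1 + αΔT) = 94.09 × (1 + 0.0041×165) = 157.7 Ω
P = I²R = (15.3)² × 157.7 = 36900 W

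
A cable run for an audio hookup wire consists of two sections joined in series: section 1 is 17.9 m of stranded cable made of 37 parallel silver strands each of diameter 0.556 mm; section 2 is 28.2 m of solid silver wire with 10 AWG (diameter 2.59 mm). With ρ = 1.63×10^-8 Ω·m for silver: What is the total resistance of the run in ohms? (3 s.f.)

0.120 Ω

Section 1: A_strand = π(2.7800e-04)² = 2.428e-07 m²; R₁ = ρL/(N·A_s) = (1.63×10^-8)(17.9)/(37×2.428e-07) = 0.03248 Ω
Section 2: A = π(2.59/2 mm)² = π(1.2950e-03 m)² = 5.269e-06 m²
R₂ = (1.63×10^-8)(28.2)/(5.269e-06) = 0.08725 Ω
R = R₁ + R₂ = 0.120 Ω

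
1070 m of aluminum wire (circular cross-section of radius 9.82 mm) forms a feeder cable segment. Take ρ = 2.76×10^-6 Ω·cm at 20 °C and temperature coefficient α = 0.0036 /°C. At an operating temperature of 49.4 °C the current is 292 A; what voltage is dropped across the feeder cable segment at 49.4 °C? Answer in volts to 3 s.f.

ρ = 2.76×10^-6 Ω·cm = 2.76×10^-8 Ω·m
A = πr² = π(9.8200e-03 m)² = 3.030e-04 m²
R₍20₎ = ρL/A = (2.76×10^-8)(1070)/(3.030e-04) = 0.09748 Ω
R₍49.4₎ = R₍20₎(1 + αΔT) = 0.09748 × (1 + 0.0036×29.4) = 0.1078 Ω
V = IR = 292 × 0.1078 = 31.5 V

31.5 V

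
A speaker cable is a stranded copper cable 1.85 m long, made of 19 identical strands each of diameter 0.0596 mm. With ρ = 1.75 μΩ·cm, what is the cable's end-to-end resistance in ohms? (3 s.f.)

0.611 Ω

ρ = 1.75 μΩ·cm = 1.75×10^-8 Ω·m
A_strand = π(2.9800e-05 m)² = 2.790e-09 m²
R_strand = ρL/A = (1.75×10^-8)(1.85)/(2.790e-09) = 11.6 Ω
R_total = R_strand/N = 11.6/19 = 0.611 Ω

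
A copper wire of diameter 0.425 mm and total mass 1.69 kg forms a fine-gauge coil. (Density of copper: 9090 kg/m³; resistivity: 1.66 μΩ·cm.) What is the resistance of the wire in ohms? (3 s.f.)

153 Ω

ρ = 1.66 μΩ·cm = 1.66×10^-8 Ω·m
A = π(d/2)² = π(2.1250e-04 m)² = 1.4186e-07 m²
L = m/(density·A) = 1.69/(9090×1.4186e-07) = 1311 m
R = ρL/A = (1.66×10^-8)(1311)/(1.4186e-07) = 153 Ω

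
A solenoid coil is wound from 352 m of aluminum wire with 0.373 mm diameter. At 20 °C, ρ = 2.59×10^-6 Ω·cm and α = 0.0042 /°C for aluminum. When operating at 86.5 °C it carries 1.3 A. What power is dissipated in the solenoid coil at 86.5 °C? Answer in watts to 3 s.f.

ρ = 2.59×10^-6 Ω·cm = 2.59×10^-8 Ω·m
A = π(d/2)² = π(1.8650e-04 m)² = 1.093e-07 m²
R₍20₎ = ρL/A = (2.59×10^-8)(352)/(1.093e-07) = 83.43 Ω
R₍86.5₎ = R₍20₎(1 + αΔT) = 83.43 × (1 + 0.0042×66.5) = 106.7 Ω
P = I²R = (1.3)² × 106.7 = 180 W

180 W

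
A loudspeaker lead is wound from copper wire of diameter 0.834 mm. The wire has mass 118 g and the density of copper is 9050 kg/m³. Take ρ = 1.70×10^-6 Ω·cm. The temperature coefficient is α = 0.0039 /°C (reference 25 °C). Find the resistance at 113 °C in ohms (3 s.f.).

ρ = 1.70×10^-6 Ω·cm = 1.70×10^-8 Ω·m
A = π(d/2)² = π(4.1700e-04 m)² = 5.4629e-07 m²
L = m/(density·A) = 0.118/(9050×5.4629e-07) = 23.87 m
R = ρL/A = (1.70×10^-8)(23.87)/(5.4629e-07) = 0.7427 Ω
R(113 °C) = 0.7427 × (1 + 0.0039×88) = 0.998 Ω

0.998 Ω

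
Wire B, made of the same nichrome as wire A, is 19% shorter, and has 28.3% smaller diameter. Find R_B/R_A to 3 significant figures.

R ∝ L/d², so R_B/R_A = (1 − 19/100) × (1 − 28.3/100)⁻²
= 0.81 × 1.945 = 1.58

1.58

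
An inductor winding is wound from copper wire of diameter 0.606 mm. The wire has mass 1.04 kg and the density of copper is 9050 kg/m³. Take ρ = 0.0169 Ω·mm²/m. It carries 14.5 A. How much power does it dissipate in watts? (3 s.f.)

4910 W

ρ = 0.0169 Ω·mm²/m = 1.69×10^-8 Ω·m
A = π(d/2)² = π(3.0300e-04 m)² = 2.8843e-07 m²
L = m/(density·A) = 1.04/(9050×2.8843e-07) = 398.4 m
R = ρL/A = (1.69×10^-8)(398.4)/(2.8843e-07) = 23.35 Ω
P = I²R = (14.5)² × 23.35 = 4910 W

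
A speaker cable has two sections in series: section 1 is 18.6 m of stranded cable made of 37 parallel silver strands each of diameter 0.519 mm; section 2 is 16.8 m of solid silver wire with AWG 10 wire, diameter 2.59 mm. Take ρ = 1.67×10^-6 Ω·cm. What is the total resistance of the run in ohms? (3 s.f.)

ρ = 1.67×10^-6 Ω·cm = 1.67×10^-8 Ω·m
Section 1: A_strand = π(2.5950e-04)² = 2.116e-07 m²; R₁ = ρL/(N·A_s) = (1.67×10^-8)(18.6)/(37×2.116e-07) = 0.03968 Ω
Section 2: A = π(2.59/2 mm)² = π(1.2950e-03 m)² = 5.269e-06 m²
R₂ = (1.67×10^-8)(16.8)/(5.269e-06) = 0.05325 Ω
R = R₁ + R₂ = 0.0929 Ω

0.0929 Ω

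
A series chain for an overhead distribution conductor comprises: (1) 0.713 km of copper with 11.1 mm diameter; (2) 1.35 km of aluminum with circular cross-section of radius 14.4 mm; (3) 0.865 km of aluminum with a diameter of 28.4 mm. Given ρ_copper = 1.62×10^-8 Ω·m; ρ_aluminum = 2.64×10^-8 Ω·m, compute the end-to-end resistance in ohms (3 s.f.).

Seg 1: A = π(d/2)² = π(5.5500e-03 m)² = 9.677e-05 m²
R_1 = (1.62×10^-8)(713)/(9.677e-05) = 0.1194 Ω
Seg 2: A = πr² = π(1.4400e-02 m)² = 6.514e-04 m²
R_2 = (2.64×10^-8)(1350)/(6.514e-04) = 0.05471 Ω
Seg 3: A = π(d/2)² = π(1.4200e-02 m)² = 6.335e-04 m²
R_3 = (2.64×10^-8)(865)/(6.335e-04) = 0.03605 Ω
R_total = R_1 + R_2 + R_3 = 0.210 Ω

0.210 Ω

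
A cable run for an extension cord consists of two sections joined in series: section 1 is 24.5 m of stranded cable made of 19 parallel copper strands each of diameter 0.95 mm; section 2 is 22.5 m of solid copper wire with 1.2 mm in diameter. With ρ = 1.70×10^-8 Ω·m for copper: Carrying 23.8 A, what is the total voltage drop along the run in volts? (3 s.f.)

Section 1: A_strand = π(4.7500e-04)² = 7.088e-07 m²; R₁ = ρL/(N·A_s) = (1.70×10^-8)(24.5)/(19×7.088e-07) = 0.03093 Ω
Section 2: A = π(d/2)² = π(6.0000e-04 m)² = 1.131e-06 m²
R₂ = (1.70×10^-8)(22.5)/(1.131e-06) = 0.3382 Ω
R = R₁ + R₂ = 0.3691 Ω
V = IR = 23.8 × 0.3691 = 8.79 V

8.79 V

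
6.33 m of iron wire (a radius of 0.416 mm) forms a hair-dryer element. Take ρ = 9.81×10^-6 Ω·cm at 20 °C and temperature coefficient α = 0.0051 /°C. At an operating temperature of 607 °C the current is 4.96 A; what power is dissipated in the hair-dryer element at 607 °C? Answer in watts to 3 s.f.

112 W

ρ = 9.81×10^-6 Ω·cm = 9.81×10^-8 Ω·m
A = πr² = π(4.1600e-04 m)² = 5.437e-07 m²
R₍20₎ = ρL/A = (9.81×10^-8)(6.33)/(5.437e-07) = 1.142 Ω
R₍607₎ = R₍20₎(1 + αΔT) = 1.142 × (1 + 0.0051×587) = 4.562 Ω
P = I²R = (4.96)² × 4.562 = 112 W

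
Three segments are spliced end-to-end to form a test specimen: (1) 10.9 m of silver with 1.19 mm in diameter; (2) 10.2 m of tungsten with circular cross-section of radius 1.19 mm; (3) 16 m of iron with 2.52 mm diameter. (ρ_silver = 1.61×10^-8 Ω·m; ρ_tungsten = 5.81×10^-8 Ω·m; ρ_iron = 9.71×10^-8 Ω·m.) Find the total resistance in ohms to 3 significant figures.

Seg 1: A = π(d/2)² = π(5.9500e-04 m)² = 1.112e-06 m²
R_1 = (1.61×10^-8)(10.9)/(1.112e-06) = 0.1578 Ω
Seg 2: A = πr² = π(1.1900e-03 m)² = 4.449e-06 m²
R_2 = (5.81×10^-8)(10.2)/(4.449e-06) = 0.1332 Ω
Seg 3: A = π(d/2)² = π(1.2600e-03 m)² = 4.988e-06 m²
R_3 = (9.71×10^-8)(16)/(4.988e-06) = 0.3115 Ω
R_total = R_1 + R_2 + R_3 = 0.602 Ω

0.602 Ω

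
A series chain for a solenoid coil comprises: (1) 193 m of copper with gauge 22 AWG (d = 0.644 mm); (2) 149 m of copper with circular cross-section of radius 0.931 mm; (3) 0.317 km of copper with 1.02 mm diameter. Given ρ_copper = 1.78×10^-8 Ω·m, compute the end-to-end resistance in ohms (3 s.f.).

Seg 1: A = π(0.644/2 mm)² = π(3.2200e-04 m)² = 3.257e-07 m²
R_1 = (1.78×10^-8)(193)/(3.257e-07) = 10.55 Ω
Seg 2: A = πr² = π(9.3100e-04 m)² = 2.723e-06 m²
R_2 = (1.78×10^-8)(149)/(2.723e-06) = 0.974 Ω
Seg 3: A = π(d/2)² = π(5.1000e-04 m)² = 8.171e-07 m²
R_3 = (1.78×10^-8)(317)/(8.171e-07) = 6.905 Ω
R_total = R_1 + R_2 + R_3 = 18.4 Ω

18.4 Ω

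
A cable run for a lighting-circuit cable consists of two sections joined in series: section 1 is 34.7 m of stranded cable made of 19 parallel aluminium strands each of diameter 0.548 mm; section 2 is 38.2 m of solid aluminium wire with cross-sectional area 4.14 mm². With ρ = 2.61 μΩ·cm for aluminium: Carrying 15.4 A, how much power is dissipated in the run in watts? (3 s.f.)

105 W

ρ = 2.61 μΩ·cm = 2.61×10^-8 Ω·m
Section 1: A_strand = π(2.7400e-04)² = 2.359e-07 m²; R₁ = ρL/(N·A_s) = (2.61×10^-8)(34.7)/(19×2.359e-07) = 0.2021 Ω
Section 2: A = 4.14 mm² = 4.140e-06 m²
R₂ = (2.61×10^-8)(38.2)/(4.140e-06) = 0.2408 Ω
R = R₁ + R₂ = 0.4429 Ω
P = I²R = (15.4)² × 0.4429 = 105 W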